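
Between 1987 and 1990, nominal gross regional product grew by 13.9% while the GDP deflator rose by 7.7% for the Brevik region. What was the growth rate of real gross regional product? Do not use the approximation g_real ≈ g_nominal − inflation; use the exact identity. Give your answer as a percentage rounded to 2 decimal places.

(1 + g_nom) = (1 + g_real)(1 + π), so g_real = 1.1390 / 1.0770 − 1 = 0.05757.

5.76%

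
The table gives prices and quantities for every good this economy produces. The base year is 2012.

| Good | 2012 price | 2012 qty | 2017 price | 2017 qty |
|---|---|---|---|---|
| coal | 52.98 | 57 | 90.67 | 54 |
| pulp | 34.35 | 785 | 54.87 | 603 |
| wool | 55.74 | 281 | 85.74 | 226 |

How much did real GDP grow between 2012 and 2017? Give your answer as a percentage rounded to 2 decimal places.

Real GDP 2012 = Nominal GDP 2012 = 52.98·57 + 34.35·785 + 55.74·281 = 45647.55.
Real GDP 2017 (at 2012 prices) = 52.98·54 + 34.35·603 + 55.74·226 = 36171.21.
Real growth = 36171.21/45647.55 − 1 = -0.2076.

-20.76%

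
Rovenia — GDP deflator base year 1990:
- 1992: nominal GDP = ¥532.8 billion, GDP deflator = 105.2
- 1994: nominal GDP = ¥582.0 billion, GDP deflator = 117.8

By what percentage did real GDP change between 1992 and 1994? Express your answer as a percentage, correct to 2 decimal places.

-2.45%

Deflate each year: 1992 → 532.8/1.052 = 506.46; 1994 → 582.0/1.178 = 494.06.
So real GDP changed by 494.06/506.46 − 1 = -0.0245, i.e. -2.45%.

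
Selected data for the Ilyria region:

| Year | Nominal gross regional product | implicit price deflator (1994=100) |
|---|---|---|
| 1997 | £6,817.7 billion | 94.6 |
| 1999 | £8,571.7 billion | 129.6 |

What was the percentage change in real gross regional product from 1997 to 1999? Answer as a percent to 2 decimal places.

Deflate each year: 1997 → 6817.7/0.946 = 7206.87; 1999 → 8571.7/1.296 = 6613.97.
So real gross regional product changed by 6613.97/7206.87 − 1 = -0.0823, i.e. -8.23%.

-8.23%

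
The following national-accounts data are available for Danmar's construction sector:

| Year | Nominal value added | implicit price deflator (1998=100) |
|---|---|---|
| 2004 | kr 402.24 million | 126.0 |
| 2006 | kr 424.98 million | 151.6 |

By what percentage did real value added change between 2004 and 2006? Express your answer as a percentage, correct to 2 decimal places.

Real value added 2004 = 402.24 / 1.260 = 319.24.
Real value added 2006 = 424.98 / 1.516 = 280.33.
Real growth = 280.33 / 319.24 − 1 = -0.1219.

-12.19%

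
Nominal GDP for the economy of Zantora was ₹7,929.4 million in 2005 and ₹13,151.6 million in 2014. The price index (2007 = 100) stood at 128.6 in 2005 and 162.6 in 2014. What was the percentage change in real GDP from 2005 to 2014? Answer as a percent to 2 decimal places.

Deflate each year: 2005 → 7929.4/1.286 = 6165.94; 2014 → 13151.6/1.626 = 8088.31.
So real GDP changed by 8088.31/6165.94 − 1 = 0.3118, i.e. 31.18%.

31.18%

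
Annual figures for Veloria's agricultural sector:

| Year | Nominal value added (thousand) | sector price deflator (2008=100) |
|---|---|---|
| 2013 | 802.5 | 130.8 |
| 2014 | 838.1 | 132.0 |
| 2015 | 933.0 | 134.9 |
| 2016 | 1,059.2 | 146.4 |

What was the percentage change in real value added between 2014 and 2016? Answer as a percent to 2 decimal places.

Real value added 2014 = 838.1/1.320 = 634.92.
Real value added 2016 = 1059.2/1.464 = 723.50.
Change = 723.50/634.92 − 1 = 0.1395.

13.95%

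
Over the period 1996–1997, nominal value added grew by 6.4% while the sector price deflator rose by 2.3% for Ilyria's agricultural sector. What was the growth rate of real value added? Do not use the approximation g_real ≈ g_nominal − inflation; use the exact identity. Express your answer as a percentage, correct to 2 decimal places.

(1 + g_nom) = (1 + g_real)(1 + π), so g_real = 1.0640 / 1.0230 − 1 = 0.04008.

4.01%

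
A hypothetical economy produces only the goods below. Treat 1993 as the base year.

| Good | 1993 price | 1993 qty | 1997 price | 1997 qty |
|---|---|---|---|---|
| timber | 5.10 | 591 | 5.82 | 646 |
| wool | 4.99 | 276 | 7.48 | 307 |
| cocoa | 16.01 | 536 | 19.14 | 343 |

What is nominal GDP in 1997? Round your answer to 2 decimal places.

12621.10

Nominal GDP 1997 = Σ (p_1997 × q_1997) = 5.82·646 + 7.48·307 + 19.14·343 = 12621.10.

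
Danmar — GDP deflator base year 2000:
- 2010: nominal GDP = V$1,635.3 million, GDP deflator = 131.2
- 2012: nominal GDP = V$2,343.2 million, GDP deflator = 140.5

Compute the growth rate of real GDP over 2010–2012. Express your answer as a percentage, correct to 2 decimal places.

33.80%

Deflate each year: 2010 → 1635.3/1.312 = 1246.42; 2012 → 2343.2/1.405 = 1667.76.
So real GDP changed by 1667.76/1246.42 − 1 = 0.3380, i.e. 33.80%.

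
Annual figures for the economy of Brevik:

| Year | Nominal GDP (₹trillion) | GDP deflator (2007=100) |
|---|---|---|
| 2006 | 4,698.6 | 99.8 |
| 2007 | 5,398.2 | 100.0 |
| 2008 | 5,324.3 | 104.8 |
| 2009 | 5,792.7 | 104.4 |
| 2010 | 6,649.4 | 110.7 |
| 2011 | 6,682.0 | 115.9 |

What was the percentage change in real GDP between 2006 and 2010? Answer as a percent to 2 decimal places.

27.58%

Real GDP 2006 = 4698.6/0.998 = 4708.02.
Real GDP 2010 = 6649.4/1.107 = 6006.68.
Change = 6006.68/4708.02 − 1 = 0.2758.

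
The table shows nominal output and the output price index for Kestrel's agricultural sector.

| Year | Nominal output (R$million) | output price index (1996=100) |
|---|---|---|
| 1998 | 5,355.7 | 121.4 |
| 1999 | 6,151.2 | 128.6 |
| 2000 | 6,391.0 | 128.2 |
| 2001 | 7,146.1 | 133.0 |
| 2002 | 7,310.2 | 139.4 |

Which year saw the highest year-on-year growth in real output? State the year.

1999: real = 6151.2/1.286 = 4783.20; growth vs 1998 (4411.61) = 8.42%.
2000: real = 6391.0/1.282 = 4985.18; growth vs 1999 (4783.20) = 4.22%.
2001: real = 7146.1/1.330 = 5373.01; growth vs 2000 (4985.18) = 7.78%.
2002: real = 7310.2/1.394 = 5244.05; growth vs 2001 (5373.01) = -2.40%.

1999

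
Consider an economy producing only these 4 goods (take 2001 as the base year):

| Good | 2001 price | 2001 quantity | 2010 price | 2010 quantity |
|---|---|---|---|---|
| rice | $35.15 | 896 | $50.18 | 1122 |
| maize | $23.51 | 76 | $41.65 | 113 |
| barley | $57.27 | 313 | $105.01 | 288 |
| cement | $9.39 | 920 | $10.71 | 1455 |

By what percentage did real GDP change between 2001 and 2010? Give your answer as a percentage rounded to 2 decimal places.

20.73%

Real GDP 2001 = Nominal GDP 2001 = 35.15·896 + 23.51·76 + 57.27·313 + 9.39·920 = 59845.47.
Real GDP 2010 (at 2001 prices) = 35.15·1122 + 23.51·113 + 57.27·288 + 9.39·1455 = 72251.14.
Real growth = 72251.14/59845.47 − 1 = 0.2073.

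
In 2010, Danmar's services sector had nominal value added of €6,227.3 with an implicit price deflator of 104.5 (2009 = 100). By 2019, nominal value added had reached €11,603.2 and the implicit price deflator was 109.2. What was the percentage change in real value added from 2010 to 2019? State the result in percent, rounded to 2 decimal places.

Real value added 2010 = 6227.3 / 1.045 = 5959.14.
Real value added 2019 = 11603.2 / 1.092 = 10625.64.
Real growth = 10625.64 / 5959.14 − 1 = 0.7831.

78.31%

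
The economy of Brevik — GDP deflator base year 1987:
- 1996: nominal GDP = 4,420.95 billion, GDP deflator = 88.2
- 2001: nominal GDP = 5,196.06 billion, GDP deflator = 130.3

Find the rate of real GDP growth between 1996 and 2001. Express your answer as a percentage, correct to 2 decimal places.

-20.44%

Real GDP 1996 = 4420.95 / 0.882 = 5012.41.
Real GDP 2001 = 5196.06 / 1.303 = 3987.77.
Real growth = 3987.77 / 5012.41 − 1 = -0.2044.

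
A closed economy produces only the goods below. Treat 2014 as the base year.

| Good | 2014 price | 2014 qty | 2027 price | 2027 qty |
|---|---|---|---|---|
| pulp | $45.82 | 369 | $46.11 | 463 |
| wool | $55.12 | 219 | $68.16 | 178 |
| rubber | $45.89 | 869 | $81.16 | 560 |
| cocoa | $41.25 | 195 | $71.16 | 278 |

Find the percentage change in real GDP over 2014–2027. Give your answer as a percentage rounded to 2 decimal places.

-11.33%

Real GDP 2014 = Nominal GDP 2014 = 45.82·369 + 55.12·219 + 45.89·869 + 41.25·195 = 76901.02.
Real GDP 2027 (at 2014 prices) = 45.82·463 + 55.12·178 + 45.89·560 + 41.25·278 = 68191.92.
Real growth = 68191.92/76901.02 − 1 = -0.1133.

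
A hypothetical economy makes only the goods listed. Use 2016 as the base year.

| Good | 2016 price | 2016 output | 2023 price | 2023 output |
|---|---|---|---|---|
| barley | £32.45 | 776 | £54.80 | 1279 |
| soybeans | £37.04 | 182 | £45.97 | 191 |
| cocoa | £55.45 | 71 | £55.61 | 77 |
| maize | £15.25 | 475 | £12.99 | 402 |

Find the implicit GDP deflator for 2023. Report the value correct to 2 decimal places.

Nominal GDP 2023 = 54.80·1279 + 45.97·191 + 55.61·77 + 12.99·402 = 88373.42.
Real GDP 2023 (at 2016 prices) = 32.45·1279 + 37.04·191 + 55.45·77 + 15.25·402 = 58978.34.
Deflator = Nominal/Real × 100 = 88373.42/58978.34 × 100 = 149.840.

149.84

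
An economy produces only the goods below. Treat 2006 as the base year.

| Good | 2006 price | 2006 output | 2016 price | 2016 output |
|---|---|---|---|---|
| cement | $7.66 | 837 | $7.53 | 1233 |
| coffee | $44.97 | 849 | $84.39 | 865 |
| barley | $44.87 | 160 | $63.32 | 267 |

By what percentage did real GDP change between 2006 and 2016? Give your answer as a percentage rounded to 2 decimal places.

16.52%

Real GDP 2006 = Nominal GDP 2006 = 7.66·837 + 44.97·849 + 44.87·160 = 51770.15.
Real GDP 2016 (at 2006 prices) = 7.66·1233 + 44.97·865 + 44.87·267 = 60324.12.
Real growth = 60324.12/51770.15 − 1 = 0.1652.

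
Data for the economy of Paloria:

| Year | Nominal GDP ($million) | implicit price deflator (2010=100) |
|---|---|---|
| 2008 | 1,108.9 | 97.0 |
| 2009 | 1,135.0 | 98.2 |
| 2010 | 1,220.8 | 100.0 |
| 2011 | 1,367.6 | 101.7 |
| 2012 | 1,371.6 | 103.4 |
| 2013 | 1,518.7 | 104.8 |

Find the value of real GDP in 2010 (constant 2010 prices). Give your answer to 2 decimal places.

Real GDP 2010 = 1220.8 / 1.000 = 1220.80.

$1,220.80 million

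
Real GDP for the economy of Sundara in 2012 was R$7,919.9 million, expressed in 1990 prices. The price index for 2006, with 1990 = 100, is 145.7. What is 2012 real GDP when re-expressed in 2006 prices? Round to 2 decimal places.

Real GDP in 2006 prices = Real GDP in 1990 prices × (P_2006/P_1990) = 7919.9 × 1.457 = 11539.29.

R$11,539.29 million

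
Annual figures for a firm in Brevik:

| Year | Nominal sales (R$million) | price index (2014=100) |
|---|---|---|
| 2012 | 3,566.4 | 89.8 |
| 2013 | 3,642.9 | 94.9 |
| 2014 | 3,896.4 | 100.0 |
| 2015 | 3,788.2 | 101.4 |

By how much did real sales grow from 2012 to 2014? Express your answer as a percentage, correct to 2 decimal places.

Real sales 2012 = 3566.4/0.898 = 3971.49.
Real sales 2014 = 3896.4/1.000 = 3896.40.
Change = 3896.40/3971.49 − 1 = -0.0189.

-1.89%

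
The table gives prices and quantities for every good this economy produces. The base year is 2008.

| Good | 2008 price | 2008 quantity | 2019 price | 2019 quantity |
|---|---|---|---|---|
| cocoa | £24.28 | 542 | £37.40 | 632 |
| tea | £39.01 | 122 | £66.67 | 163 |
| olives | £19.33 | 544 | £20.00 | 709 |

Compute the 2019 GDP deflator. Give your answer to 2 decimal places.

137.49

Nominal GDP 2019 = 37.40·632 + 66.67·163 + 20.00·709 = 48684.01.
Real GDP 2019 (at 2008 prices) = 24.28·632 + 39.01·163 + 19.33·709 = 35408.56.
Deflator = Nominal/Real × 100 = 48684.01/35408.56 × 100 = 137.492.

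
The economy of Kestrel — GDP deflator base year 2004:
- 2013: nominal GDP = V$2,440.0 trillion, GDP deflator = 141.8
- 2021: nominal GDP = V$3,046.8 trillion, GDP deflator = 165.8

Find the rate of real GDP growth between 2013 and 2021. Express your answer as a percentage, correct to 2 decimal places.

Real GDP 2013 = 2440.0 / 1.418 = 1720.73.
Real GDP 2021 = 3046.8 / 1.658 = 1837.64.
Real growth = 1837.64 / 1720.73 − 1 = 0.0679.

6.79%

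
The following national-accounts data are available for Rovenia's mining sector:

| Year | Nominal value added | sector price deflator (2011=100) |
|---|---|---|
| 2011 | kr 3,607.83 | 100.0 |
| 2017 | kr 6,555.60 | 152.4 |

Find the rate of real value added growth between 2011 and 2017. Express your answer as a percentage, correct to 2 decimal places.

19.23%

Real value added 2011 = 3607.83 / 1.000 = 3607.83.
Real value added 2017 = 6555.60 / 1.524 = 4301.57.
Real growth = 4301.57 / 3607.83 − 1 = 0.1923.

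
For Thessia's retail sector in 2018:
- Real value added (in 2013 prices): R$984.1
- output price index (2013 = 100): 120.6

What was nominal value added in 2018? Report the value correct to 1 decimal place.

R$1,186.8

Nominal value added = Real × (output price index/100) = 984.1 × 1.206 = 1186.82.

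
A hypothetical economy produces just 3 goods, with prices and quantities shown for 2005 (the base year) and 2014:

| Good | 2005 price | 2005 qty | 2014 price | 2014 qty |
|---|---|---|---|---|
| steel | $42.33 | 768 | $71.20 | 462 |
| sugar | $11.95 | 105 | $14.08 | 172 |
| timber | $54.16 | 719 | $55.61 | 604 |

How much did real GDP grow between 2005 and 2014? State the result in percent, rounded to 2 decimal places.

-25.28%

Real GDP 2005 = Nominal GDP 2005 = 42.33·768 + 11.95·105 + 54.16·719 = 72705.23.
Real GDP 2014 (at 2005 prices) = 42.33·462 + 11.95·172 + 54.16·604 = 54324.50.
Real growth = 54324.50/72705.23 − 1 = -0.2528.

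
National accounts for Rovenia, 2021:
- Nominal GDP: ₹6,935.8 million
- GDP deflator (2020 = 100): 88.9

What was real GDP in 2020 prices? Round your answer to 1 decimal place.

₹7,801.8 million

Real GDP = Nominal / (GDP deflator/100) = 6935.8 / 0.889 = 7801.80.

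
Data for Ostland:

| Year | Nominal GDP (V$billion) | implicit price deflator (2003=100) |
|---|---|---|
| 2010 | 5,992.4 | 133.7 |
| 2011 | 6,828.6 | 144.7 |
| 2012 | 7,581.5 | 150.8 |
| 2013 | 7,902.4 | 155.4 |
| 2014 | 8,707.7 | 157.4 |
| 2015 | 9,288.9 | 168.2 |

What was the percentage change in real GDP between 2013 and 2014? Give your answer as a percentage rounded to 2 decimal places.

8.79%

Real GDP 2013 = 7902.4/1.554 = 5085.20.
Real GDP 2014 = 8707.7/1.574 = 5532.21.
Change = 5532.21/5085.20 − 1 = 0.0879.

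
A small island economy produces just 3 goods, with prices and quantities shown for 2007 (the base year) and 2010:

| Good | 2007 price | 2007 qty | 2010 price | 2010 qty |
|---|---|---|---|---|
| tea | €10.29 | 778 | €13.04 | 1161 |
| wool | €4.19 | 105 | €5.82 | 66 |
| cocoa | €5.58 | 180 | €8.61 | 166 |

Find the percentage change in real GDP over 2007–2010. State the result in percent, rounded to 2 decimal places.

39.15%

Real GDP 2007 = Nominal GDP 2007 = 10.29·778 + 4.19·105 + 5.58·180 = 9449.97.
Real GDP 2010 (at 2007 prices) = 10.29·1161 + 4.19·66 + 5.58·166 = 13149.51.
Real growth = 13149.51/9449.97 − 1 = 0.3915.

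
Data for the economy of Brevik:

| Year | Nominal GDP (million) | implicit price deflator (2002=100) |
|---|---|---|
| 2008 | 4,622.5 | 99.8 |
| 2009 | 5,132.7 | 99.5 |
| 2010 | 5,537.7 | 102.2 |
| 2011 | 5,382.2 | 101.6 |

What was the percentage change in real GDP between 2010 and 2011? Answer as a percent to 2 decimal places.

-2.23%

Real GDP 2010 = 5537.7/1.022 = 5418.49.
Real GDP 2011 = 5382.2/1.016 = 5297.44.
Change = 5297.44/5418.49 − 1 = -0.0223.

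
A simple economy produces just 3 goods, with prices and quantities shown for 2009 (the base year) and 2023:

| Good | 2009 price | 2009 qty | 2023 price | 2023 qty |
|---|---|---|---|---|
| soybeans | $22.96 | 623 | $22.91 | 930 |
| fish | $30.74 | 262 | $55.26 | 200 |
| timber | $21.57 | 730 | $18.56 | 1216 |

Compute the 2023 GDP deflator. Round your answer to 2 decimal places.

102.23

Nominal GDP 2023 = 22.91·930 + 55.26·200 + 18.56·1216 = 54927.26.
Real GDP 2023 (at 2009 prices) = 22.96·930 + 30.74·200 + 21.57·1216 = 53729.92.
Deflator = Nominal/Real × 100 = 54927.26/53729.92 × 100 = 102.228.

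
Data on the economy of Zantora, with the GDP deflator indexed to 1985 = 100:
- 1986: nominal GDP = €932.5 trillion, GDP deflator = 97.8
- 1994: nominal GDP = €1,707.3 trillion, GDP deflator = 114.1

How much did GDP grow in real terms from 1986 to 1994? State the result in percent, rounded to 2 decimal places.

56.93%

Deflate each year: 1986 → 932.5/0.978 = 953.48; 1994 → 1707.3/1.141 = 1496.32.
So real GDP changed by 1496.32/953.48 − 1 = 0.5693, i.e. 56.93%.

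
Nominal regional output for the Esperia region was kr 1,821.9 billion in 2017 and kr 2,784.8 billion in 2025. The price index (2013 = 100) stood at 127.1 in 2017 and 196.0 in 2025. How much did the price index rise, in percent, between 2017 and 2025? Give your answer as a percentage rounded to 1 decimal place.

Price-level change = 196.0 / 127.1 − 1 = 0.5421.

54.2%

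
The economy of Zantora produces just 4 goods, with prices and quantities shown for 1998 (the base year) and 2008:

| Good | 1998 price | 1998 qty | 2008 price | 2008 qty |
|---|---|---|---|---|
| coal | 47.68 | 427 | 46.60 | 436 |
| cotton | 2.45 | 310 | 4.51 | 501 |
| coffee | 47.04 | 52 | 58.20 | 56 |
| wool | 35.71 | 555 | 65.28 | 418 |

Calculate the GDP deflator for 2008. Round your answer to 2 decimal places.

Nominal GDP 2008 = 46.60·436 + 4.51·501 + 58.20·56 + 65.28·418 = 53123.35.
Real GDP 2008 (at 1998 prices) = 47.68·436 + 2.45·501 + 47.04·56 + 35.71·418 = 39576.95.
Deflator = Nominal/Real × 100 = 53123.35/39576.95 × 100 = 134.228.

134.23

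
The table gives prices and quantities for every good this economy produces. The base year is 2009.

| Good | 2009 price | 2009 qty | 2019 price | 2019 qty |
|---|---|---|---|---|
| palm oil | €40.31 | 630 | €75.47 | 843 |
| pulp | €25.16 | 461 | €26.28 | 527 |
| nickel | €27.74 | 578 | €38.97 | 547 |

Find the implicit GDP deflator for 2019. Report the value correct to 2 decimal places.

158.28

Nominal GDP 2019 = 75.47·843 + 26.28·527 + 38.97·547 = 98787.36.
Real GDP 2019 (at 2009 prices) = 40.31·843 + 25.16·527 + 27.74·547 = 62414.43.
Deflator = Nominal/Real × 100 = 98787.36/62414.43 × 100 = 158.276.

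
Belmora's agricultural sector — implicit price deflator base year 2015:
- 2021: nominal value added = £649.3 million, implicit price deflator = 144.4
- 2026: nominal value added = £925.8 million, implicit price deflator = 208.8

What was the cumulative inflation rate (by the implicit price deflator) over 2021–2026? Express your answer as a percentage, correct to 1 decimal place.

44.6%

Price-level change = 208.8 / 144.4 − 1 = 0.4460.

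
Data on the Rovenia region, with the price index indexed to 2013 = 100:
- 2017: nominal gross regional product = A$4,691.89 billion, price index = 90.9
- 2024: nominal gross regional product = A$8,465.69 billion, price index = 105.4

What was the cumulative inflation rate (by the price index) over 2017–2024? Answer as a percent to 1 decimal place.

16.0%

Price-level change = 105.4 / 90.9 − 1 = 0.1595.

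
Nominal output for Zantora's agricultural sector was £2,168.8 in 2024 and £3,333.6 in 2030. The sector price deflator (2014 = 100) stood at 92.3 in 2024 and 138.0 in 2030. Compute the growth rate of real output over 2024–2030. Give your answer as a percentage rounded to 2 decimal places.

2.81%

Deflate each year: 2024 → 2168.8/0.923 = 2349.73; 2030 → 3333.6/1.380 = 2415.65.
So real output changed by 2415.65/2349.73 − 1 = 0.0281, i.e. 2.81%.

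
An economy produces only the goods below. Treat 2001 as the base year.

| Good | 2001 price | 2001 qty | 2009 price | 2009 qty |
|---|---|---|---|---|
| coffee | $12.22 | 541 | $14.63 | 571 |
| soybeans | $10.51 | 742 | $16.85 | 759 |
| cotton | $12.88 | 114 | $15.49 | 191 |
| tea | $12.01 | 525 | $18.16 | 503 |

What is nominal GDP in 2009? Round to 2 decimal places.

$33235.95

Nominal GDP 2009 = Σ (p_2009 × q_2009) = 14.63·571 + 16.85·759 + 15.49·191 + 18.16·503 = 33235.95.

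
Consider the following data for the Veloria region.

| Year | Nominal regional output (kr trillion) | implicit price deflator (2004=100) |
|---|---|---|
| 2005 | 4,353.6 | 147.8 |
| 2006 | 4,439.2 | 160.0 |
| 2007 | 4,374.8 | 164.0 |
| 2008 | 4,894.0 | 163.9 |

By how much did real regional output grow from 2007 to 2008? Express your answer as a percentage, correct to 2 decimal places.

Real regional output 2007 = 4374.8/1.640 = 2667.56.
Real regional output 2008 = 4894.0/1.639 = 2985.97.
Change = 2985.97/2667.56 − 1 = 0.1194.

11.94%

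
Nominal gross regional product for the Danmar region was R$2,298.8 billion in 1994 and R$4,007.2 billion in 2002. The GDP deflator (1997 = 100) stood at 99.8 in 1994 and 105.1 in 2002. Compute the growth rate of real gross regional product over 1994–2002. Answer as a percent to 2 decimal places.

65.53%

Real gross regional product 1994 = 2298.8 / 0.998 = 2303.41.
Real gross regional product 2002 = 4007.2 / 1.051 = 3812.75.
Real growth = 3812.75 / 2303.41 − 1 = 0.6553.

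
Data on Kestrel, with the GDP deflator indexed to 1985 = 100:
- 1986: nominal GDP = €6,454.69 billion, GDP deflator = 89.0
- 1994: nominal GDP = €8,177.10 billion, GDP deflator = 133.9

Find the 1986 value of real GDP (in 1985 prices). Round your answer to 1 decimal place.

€7,252.5 billion

Real GDP = Nominal / (GDP deflator/100) = 6454.69 / 0.890 = 7252.46.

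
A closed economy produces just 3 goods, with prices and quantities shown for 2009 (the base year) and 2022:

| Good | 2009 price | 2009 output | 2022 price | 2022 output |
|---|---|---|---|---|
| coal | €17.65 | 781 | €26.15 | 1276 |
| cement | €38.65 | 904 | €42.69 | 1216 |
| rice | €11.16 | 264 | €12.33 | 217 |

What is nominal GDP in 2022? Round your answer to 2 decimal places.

€87954.05

Nominal GDP 2022 = Σ (p_2022 × q_2022) = 26.15·1276 + 42.69·1216 + 12.33·217 = 87954.05.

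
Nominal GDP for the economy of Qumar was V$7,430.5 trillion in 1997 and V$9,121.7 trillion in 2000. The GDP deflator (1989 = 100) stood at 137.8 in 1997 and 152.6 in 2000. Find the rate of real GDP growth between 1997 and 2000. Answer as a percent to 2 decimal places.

10.85%

Deflate each year: 1997 → 7430.5/1.378 = 5392.24; 2000 → 9121.7/1.526 = 5977.52.
So real GDP changed by 5977.52/5392.24 − 1 = 0.1085, i.e. 10.85%.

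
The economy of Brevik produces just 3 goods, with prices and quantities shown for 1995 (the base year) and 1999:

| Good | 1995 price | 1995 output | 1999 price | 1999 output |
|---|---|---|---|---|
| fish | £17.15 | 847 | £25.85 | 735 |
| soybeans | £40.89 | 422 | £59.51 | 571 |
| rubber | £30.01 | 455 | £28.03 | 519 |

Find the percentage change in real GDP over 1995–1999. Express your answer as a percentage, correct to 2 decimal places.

13.41%

Real GDP 1995 = Nominal GDP 1995 = 17.15·847 + 40.89·422 + 30.01·455 = 45436.18.
Real GDP 1999 (at 1995 prices) = 17.15·735 + 40.89·571 + 30.01·519 = 51528.63.
Real growth = 51528.63/45436.18 − 1 = 0.1341.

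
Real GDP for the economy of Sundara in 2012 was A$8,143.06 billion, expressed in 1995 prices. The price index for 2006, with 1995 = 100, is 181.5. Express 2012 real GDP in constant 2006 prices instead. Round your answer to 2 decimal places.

Real GDP in 2006 prices = Real GDP in 1995 prices × (P_2006/P_1995) = 8143.06 × 1.815 = 14779.65.

A$14,779.65 billion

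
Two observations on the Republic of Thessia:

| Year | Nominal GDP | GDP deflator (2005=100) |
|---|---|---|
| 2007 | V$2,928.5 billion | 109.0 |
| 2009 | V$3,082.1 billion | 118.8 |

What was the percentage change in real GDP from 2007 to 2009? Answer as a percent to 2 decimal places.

-3.44%

Deflate each year: 2007 → 2928.5/1.090 = 2686.70; 2009 → 3082.1/1.188 = 2594.36.
So real GDP changed by 2594.36/2686.70 − 1 = -0.0344, i.e. -3.44%.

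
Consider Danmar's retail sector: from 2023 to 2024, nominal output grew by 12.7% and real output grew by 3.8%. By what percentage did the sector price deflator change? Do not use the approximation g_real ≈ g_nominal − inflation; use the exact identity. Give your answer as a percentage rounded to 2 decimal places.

8.57%

(1 + g_nom) = (1 + g_real)(1 + π), so π = 1.1270 / 1.0380 − 1 = 0.08574.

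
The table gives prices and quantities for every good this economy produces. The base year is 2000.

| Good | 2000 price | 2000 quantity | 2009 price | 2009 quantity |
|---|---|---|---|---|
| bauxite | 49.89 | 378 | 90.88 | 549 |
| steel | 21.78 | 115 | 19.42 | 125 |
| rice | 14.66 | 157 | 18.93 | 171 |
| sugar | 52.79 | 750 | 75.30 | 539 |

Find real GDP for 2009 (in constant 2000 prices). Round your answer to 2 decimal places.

Real GDP 2009 = Σ (p_2000 × q_2009) = 49.89·549 + 21.78·125 + 14.66·171 + 52.79·539 = 61072.78.

61072.78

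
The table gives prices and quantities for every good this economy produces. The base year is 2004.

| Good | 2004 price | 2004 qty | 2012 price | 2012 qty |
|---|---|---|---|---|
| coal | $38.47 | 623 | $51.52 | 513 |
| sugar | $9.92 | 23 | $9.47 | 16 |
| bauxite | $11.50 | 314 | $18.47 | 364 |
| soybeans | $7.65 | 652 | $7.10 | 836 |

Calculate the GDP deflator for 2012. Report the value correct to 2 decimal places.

128.76

Nominal GDP 2012 = 51.52·513 + 9.47·16 + 18.47·364 + 7.10·836 = 39239.96.
Real GDP 2012 (at 2004 prices) = 38.47·513 + 9.92·16 + 11.50·364 + 7.65·836 = 30475.23.
Deflator = Nominal/Real × 100 = 39239.96/30475.23 × 100 = 128.760.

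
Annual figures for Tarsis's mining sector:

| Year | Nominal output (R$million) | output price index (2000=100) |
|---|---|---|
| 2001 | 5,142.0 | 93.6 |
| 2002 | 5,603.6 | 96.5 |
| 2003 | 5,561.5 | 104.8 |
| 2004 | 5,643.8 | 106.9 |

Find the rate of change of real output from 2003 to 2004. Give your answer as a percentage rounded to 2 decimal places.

-0.51%

Real output 2003 = 5561.5/1.048 = 5306.77.
Real output 2004 = 5643.8/1.069 = 5279.51.
Change = 5279.51/5306.77 − 1 = -0.0051.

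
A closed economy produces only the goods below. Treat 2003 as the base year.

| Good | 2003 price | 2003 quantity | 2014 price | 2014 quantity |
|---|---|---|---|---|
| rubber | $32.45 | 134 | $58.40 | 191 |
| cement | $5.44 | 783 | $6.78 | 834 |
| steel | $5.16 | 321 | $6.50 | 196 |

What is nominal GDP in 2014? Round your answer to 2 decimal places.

Nominal GDP 2014 = Σ (p_2014 × q_2014) = 58.40·191 + 6.78·834 + 6.50·196 = 18082.92.

$18082.92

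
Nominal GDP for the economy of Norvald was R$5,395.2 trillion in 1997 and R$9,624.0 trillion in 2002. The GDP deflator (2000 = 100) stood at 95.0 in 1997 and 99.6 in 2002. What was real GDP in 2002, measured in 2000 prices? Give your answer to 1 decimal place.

R$9,662.7 trillion

Real GDP = Nominal / (GDP deflator/100) = 9624.0 / 0.996 = 9662.65.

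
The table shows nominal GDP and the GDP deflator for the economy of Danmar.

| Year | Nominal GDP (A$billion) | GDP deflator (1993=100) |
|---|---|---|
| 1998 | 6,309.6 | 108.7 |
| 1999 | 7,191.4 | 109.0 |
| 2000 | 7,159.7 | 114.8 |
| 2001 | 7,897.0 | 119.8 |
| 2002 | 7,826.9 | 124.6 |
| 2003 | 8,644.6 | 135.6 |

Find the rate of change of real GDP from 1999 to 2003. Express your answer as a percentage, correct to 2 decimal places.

Real GDP 1999 = 7191.4/1.090 = 6597.61.
Real GDP 2003 = 8644.6/1.356 = 6375.07.
Change = 6375.07/6597.61 − 1 = -0.0337.

-3.37%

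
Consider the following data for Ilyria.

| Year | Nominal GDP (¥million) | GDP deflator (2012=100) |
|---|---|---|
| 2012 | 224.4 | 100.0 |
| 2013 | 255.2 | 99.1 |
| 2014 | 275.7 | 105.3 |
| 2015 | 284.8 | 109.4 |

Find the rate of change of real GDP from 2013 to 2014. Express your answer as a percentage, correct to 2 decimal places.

1.67%

Real GDP 2013 = 255.2/0.991 = 257.52.
Real GDP 2014 = 275.7/1.053 = 261.82.
Change = 261.82/257.52 − 1 = 0.0167.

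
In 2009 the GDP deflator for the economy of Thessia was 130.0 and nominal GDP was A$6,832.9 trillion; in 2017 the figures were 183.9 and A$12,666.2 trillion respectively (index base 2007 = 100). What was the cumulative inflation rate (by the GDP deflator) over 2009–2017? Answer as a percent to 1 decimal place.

41.5%

Price-level change = 183.9 / 130.0 − 1 = 0.4146.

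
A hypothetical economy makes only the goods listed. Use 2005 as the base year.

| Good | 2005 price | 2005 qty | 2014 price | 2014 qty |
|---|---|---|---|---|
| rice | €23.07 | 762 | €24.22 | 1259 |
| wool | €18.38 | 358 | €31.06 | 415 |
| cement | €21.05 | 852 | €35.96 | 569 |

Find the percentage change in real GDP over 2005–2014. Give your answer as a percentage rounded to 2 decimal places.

15.58%

Real GDP 2005 = Nominal GDP 2005 = 23.07·762 + 18.38·358 + 21.05·852 = 42093.98.
Real GDP 2014 (at 2005 prices) = 23.07·1259 + 18.38·415 + 21.05·569 = 48650.28.
Real growth = 48650.28/42093.98 − 1 = 0.1558.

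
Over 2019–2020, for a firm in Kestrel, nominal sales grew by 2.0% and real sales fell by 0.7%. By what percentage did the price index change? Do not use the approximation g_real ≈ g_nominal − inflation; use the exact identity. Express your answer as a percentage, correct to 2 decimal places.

(1 + g_nom) = (1 + g_real)(1 + π), so π = 1.0200 / 0.9930 − 1 = 0.02719.

2.72%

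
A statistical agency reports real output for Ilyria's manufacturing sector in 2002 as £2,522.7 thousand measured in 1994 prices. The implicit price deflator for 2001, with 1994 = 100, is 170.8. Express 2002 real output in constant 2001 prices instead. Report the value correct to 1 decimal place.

Real output in 2001 prices = Real output in 1994 prices × (P_2001/P_1994) = 2522.7 × 1.708 = 4308.77.

£4,308.8 thousand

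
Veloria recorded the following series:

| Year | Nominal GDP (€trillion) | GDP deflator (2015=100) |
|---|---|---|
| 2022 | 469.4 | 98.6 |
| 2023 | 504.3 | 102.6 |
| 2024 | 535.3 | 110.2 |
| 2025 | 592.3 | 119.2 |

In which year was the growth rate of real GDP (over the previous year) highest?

2023

2023: real = 504.3/1.026 = 491.52; growth vs 2022 (476.06) = 3.25%.
2024: real = 535.3/1.102 = 485.75; growth vs 2023 (491.52) = -1.17%.
2025: real = 592.3/1.192 = 496.90; growth vs 2024 (485.75) = 2.30%.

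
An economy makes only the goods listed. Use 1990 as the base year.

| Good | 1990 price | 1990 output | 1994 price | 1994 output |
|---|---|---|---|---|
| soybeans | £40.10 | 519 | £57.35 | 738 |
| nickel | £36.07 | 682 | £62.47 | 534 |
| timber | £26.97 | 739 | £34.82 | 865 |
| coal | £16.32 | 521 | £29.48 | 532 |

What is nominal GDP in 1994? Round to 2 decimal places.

£121485.94

Nominal GDP 1994 = Σ (p_1994 × q_1994) = 57.35·738 + 62.47·534 + 34.82·865 + 29.48·532 = 121485.94.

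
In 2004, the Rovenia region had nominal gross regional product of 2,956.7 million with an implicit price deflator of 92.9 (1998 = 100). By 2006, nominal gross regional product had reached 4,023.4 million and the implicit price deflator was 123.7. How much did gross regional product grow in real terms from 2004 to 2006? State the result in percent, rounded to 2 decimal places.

2.20%

Real gross regional product 2004 = 2956.7 / 0.929 = 3182.67.
Real gross regional product 2006 = 4023.4 / 1.237 = 3252.55.
Real growth = 3252.55 / 3182.67 − 1 = 0.0220.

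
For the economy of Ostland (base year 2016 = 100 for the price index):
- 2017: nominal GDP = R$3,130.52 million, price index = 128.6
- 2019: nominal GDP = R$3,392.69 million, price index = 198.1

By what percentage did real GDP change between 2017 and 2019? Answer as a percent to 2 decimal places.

-29.65%

Real GDP 2017 = 3130.52 / 1.286 = 2434.31.
Real GDP 2019 = 3392.69 / 1.981 = 1712.61.
Real growth = 1712.61 / 2434.31 − 1 = -0.2965.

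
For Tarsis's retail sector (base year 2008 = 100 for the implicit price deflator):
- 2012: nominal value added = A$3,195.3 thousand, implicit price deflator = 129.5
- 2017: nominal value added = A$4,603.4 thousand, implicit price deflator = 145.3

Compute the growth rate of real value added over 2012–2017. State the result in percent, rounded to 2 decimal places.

Real value added 2012 = 3195.3 / 1.295 = 2467.41.
Real value added 2017 = 4603.4 / 1.453 = 3168.20.
Real growth = 3168.20 / 2467.41 − 1 = 0.2840.

28.40%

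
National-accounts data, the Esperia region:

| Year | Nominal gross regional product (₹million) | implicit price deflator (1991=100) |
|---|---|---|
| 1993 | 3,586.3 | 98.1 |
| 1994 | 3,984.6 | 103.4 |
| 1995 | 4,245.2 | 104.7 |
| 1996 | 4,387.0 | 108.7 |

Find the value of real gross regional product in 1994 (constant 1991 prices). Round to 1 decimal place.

Real gross regional product 1994 = 3984.6 / 1.034 = 3853.58.

₹3,853.6 million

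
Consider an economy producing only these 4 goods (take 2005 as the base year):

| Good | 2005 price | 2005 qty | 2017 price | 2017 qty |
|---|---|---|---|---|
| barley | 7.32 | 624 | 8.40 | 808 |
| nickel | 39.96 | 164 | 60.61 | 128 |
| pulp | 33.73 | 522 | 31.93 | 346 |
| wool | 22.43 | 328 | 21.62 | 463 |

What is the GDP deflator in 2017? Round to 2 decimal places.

Nominal GDP 2017 = 8.40·808 + 60.61·128 + 31.93·346 + 21.62·463 = 35603.12.
Real GDP 2017 (at 2005 prices) = 7.32·808 + 39.96·128 + 33.73·346 + 22.43·463 = 33085.11.
Deflator = Nominal/Real × 100 = 35603.12/33085.11 × 100 = 107.611.

107.61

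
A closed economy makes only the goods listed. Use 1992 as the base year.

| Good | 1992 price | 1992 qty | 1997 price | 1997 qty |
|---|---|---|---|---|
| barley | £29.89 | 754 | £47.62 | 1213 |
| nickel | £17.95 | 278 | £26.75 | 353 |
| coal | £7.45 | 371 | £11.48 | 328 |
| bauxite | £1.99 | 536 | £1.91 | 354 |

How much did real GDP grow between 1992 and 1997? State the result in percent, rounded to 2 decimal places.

Real GDP 1992 = Nominal GDP 1992 = 29.89·754 + 17.95·278 + 7.45·371 + 1.99·536 = 31357.75.
Real GDP 1997 (at 1992 prices) = 29.89·1213 + 17.95·353 + 7.45·328 + 1.99·354 = 45740.98.
Real growth = 45740.98/31357.75 − 1 = 0.4587.

45.87%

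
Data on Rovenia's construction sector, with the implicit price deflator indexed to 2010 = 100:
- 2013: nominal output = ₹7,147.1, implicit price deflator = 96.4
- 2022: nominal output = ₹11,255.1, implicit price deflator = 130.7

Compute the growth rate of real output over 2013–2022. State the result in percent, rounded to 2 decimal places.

16.15%

Real output 2013 = 7147.1 / 0.964 = 7414.00.
Real output 2022 = 11255.1 / 1.307 = 8611.40.
Real growth = 8611.40 / 7414.00 − 1 = 0.1615.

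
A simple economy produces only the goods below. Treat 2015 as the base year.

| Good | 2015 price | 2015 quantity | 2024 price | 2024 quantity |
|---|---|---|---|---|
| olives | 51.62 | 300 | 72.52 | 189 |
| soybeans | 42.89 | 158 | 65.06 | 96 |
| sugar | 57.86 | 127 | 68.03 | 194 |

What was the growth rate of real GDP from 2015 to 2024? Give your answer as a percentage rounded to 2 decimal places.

Real GDP 2015 = Nominal GDP 2015 = 51.62·300 + 42.89·158 + 57.86·127 = 29610.84.
Real GDP 2024 (at 2015 prices) = 51.62·189 + 42.89·96 + 57.86·194 = 25098.46.
Real growth = 25098.46/29610.84 − 1 = -0.1524.

-15.24%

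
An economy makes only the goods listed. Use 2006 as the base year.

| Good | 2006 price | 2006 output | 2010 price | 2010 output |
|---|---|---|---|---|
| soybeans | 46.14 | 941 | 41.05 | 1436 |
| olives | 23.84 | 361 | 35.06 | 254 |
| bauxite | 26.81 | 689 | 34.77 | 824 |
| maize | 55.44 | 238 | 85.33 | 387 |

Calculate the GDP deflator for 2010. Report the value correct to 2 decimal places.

Nominal GDP 2010 = 41.05·1436 + 35.06·254 + 34.77·824 + 85.33·387 = 129526.23.
Real GDP 2010 (at 2006 prices) = 46.14·1436 + 23.84·254 + 26.81·824 + 55.44·387 = 115859.12.
Deflator = Nominal/Real × 100 = 129526.23/115859.12 × 100 = 111.796.

111.80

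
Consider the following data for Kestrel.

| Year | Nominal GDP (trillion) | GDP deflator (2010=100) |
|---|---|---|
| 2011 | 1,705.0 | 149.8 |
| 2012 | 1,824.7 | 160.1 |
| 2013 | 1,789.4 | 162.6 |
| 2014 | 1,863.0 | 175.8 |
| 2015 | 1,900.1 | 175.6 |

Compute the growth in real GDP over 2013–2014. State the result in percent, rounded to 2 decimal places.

Real GDP 2013 = 1789.4/1.626 = 1100.49.
Real GDP 2014 = 1863.0/1.758 = 1059.73.
Change = 1059.73/1100.49 − 1 = -0.0370.

-3.70%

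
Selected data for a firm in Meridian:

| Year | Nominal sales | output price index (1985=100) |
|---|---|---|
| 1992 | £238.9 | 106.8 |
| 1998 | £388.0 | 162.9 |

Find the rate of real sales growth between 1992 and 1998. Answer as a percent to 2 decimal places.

Real sales 1992 = 238.9 / 1.068 = 223.69.
Real sales 1998 = 388.0 / 1.629 = 238.18.
Real growth = 238.18 / 223.69 − 1 = 0.0648.

6.48%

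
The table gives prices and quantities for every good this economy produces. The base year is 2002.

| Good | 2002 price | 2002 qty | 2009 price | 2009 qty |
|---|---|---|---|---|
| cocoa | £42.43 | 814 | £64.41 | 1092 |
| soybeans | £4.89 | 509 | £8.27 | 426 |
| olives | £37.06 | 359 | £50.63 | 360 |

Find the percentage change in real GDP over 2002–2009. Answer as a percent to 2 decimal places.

Real GDP 2002 = Nominal GDP 2002 = 42.43·814 + 4.89·509 + 37.06·359 = 50331.57.
Real GDP 2009 (at 2002 prices) = 42.43·1092 + 4.89·426 + 37.06·360 = 61758.30.
Real growth = 61758.30/50331.57 − 1 = 0.2270.

22.70%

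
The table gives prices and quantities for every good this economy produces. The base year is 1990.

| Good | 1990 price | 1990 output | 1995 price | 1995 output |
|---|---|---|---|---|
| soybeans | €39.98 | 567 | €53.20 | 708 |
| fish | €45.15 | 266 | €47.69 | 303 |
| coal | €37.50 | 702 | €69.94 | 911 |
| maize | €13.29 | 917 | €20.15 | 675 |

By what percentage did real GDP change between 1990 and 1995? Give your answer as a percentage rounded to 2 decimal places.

Real GDP 1990 = Nominal GDP 1990 = 39.98·567 + 45.15·266 + 37.50·702 + 13.29·917 = 73190.49.
Real GDP 1995 (at 1990 prices) = 39.98·708 + 45.15·303 + 37.50·911 + 13.29·675 = 85119.54.
Real growth = 85119.54/73190.49 − 1 = 0.1630.

16.30%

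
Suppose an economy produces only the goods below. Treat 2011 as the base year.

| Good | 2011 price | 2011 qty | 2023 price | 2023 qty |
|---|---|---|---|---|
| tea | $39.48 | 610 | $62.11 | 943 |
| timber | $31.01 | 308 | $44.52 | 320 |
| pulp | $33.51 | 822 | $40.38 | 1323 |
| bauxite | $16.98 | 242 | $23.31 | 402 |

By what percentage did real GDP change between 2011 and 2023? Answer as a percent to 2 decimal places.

50.58%

Real GDP 2011 = Nominal GDP 2011 = 39.48·610 + 31.01·308 + 33.51·822 + 16.98·242 = 65288.26.
Real GDP 2023 (at 2011 prices) = 39.48·943 + 31.01·320 + 33.51·1323 + 16.98·402 = 98312.53.
Real growth = 98312.53/65288.26 − 1 = 0.5058.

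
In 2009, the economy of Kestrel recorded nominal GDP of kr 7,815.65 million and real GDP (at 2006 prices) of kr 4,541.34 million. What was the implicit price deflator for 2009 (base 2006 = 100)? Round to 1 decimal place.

172.1

implicit price deflator = (Nominal / Real) × 100 = 7815.65 / 4541.34 × 100 = 172.10.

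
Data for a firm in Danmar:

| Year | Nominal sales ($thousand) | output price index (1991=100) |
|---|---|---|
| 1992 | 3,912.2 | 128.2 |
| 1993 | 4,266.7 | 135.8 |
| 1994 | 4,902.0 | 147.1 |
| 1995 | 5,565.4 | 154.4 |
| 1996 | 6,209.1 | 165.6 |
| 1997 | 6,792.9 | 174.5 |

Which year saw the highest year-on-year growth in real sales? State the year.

1993: real = 4266.7/1.358 = 3141.90; growth vs 1992 (3051.64) = 2.96%.
1994: real = 4902.0/1.471 = 3332.43; growth vs 1993 (3141.90) = 6.06%.
1995: real = 5565.4/1.544 = 3604.53; growth vs 1994 (3332.43) = 8.17%.
1996: real = 6209.1/1.656 = 3749.46; growth vs 1995 (3604.53) = 4.02%.
1997: real = 6792.9/1.745 = 3892.78; growth vs 1996 (3749.46) = 3.82%.

1995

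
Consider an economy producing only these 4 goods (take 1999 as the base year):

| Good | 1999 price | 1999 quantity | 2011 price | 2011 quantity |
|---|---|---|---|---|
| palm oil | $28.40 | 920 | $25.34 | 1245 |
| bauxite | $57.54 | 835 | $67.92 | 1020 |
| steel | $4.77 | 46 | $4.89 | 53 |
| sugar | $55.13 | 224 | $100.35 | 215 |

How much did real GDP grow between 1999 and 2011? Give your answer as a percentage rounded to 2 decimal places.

22.38%

Real GDP 1999 = Nominal GDP 1999 = 28.40·920 + 57.54·835 + 4.77·46 + 55.13·224 = 86742.44.
Real GDP 2011 (at 1999 prices) = 28.40·1245 + 57.54·1020 + 4.77·53 + 55.13·215 = 106154.56.
Real growth = 106154.56/86742.44 − 1 = 0.2238.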